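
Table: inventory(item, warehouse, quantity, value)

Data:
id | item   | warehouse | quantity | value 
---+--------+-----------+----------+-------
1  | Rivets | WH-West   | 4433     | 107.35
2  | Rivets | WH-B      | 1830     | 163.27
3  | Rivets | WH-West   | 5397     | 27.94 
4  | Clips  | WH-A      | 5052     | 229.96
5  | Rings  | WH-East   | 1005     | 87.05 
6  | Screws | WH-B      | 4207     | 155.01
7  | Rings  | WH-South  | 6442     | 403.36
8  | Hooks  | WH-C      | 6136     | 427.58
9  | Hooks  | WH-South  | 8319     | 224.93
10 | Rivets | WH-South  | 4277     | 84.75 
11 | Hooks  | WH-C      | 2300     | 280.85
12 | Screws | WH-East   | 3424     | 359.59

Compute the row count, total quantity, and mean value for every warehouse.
SELECT warehouse,
       COUNT(*) as cnt,
       SUM(quantity) as total_quantity,
       AVG(value) as avg_value
FROM inventory
GROUP BY warehouse

Result:
  WH-A: 1 records, 5052 total quantity, 229.96 avg value
  WH-B: 2 records, 6037 total quantity, 159.14 avg value
  WH-C: 2 records, 8436 total quantity, 354.22 avg value
  WH-East: 2 records, 4429 total quantity, 223.32 avg value
  WH-South: 3 records, 19038 total quantity, 237.68 avg value
  WH-West: 2 records, 9830 total quantity, 67.65 avg value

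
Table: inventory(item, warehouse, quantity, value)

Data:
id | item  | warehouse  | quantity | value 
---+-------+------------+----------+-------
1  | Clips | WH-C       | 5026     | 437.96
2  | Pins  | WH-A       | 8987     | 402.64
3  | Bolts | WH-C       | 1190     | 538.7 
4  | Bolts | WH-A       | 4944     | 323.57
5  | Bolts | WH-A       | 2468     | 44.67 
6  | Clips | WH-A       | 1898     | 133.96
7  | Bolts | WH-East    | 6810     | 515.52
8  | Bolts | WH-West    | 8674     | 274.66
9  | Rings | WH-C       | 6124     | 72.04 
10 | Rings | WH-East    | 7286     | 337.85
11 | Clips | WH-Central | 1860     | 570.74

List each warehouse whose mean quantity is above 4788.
SELECT warehouse, AVG(quantity)
FROM inventory
GROUP BY warehouse
HAVING AVG(quantity) > 4788

Result:
  WH-East: avg=7048.00
  WH-West: avg=8674.00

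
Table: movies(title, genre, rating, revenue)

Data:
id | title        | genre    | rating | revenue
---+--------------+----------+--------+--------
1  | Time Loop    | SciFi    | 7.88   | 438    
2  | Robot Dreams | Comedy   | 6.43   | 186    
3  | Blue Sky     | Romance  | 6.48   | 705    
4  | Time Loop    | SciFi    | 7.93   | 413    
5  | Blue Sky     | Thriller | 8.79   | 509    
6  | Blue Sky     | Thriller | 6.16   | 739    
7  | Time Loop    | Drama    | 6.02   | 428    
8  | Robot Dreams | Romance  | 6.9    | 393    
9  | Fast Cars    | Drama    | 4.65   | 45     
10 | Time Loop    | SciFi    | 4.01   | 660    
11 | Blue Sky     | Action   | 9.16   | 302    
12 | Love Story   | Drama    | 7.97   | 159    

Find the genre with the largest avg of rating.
SELECT genre, AVG(rating) as val
FROM movies
GROUP BY genre
ORDER BY val DESC
LIMIT 1

Result: Action with avg(rating) = 9.16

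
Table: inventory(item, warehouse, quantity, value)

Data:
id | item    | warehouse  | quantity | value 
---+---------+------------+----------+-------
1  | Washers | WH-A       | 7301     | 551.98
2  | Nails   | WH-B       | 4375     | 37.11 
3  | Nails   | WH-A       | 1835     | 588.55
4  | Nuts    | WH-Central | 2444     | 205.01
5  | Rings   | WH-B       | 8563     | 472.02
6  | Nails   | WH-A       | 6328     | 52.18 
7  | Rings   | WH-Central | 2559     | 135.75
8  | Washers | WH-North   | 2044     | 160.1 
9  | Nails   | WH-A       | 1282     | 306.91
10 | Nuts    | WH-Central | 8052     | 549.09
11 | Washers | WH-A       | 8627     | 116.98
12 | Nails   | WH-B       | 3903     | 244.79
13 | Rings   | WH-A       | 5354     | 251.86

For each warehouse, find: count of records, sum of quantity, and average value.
SELECT warehouse,
       COUNT(*) as cnt,
       SUM(quantity) as total_quantity,
       AVG(value) as avg_value
FROM inventory
GROUP BY warehouse

Result:
  WH-A: 6 records, 30727 total quantity, 311.41 avg value
  WH-B: 3 records, 16841 total quantity, 251.31 avg value
  WH-Central: 3 records, 13055 total quantity, 296.62 avg value
  WH-North: 1 records, 2044 total quantity, 160.10 avg value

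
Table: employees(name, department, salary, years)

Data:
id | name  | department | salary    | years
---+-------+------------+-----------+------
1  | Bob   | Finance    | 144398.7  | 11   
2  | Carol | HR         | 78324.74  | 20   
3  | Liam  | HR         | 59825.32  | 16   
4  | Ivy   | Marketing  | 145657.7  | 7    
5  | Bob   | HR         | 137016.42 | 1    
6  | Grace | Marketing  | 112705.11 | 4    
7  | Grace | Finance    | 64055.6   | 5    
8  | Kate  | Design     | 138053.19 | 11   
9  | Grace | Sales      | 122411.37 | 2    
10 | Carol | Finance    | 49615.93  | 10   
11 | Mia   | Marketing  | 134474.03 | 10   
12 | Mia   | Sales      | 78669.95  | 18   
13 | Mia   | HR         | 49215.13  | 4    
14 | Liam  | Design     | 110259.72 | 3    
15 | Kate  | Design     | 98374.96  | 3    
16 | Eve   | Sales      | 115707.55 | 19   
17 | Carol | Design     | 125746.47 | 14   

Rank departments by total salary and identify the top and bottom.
SELECT department, SUM(salary)
FROM employees
GROUP BY department
ORDER BY SUM(salary)

All groups:
  Finance: 258070.23
  Sales: 316788.87
  HR: 324381.61
  Marketing: 392836.84
  Design: 472434.34

Highest: Design (472434.34)
Lowest: Finance (258070.23)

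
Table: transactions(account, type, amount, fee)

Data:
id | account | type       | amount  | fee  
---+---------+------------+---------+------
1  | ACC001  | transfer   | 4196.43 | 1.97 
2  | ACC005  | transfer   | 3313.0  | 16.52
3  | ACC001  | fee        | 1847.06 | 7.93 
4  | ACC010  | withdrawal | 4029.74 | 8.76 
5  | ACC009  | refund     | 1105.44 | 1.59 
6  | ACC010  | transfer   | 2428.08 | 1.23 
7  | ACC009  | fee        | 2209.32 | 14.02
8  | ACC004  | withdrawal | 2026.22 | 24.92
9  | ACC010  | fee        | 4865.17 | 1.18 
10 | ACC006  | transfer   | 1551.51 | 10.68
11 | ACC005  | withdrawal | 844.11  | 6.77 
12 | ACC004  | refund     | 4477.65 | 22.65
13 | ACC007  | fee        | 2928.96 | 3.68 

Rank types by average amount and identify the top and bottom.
SELECT type, AVG(amount)
FROM transactions
GROUP BY type
ORDER BY AVG(amount)

All groups:
  withdrawal: 2300.02
  refund: 2791.55
  transfer: 2872.26
  fee: 2962.63

Highest: fee (2962.63)
Lowest: withdrawal (2300.02)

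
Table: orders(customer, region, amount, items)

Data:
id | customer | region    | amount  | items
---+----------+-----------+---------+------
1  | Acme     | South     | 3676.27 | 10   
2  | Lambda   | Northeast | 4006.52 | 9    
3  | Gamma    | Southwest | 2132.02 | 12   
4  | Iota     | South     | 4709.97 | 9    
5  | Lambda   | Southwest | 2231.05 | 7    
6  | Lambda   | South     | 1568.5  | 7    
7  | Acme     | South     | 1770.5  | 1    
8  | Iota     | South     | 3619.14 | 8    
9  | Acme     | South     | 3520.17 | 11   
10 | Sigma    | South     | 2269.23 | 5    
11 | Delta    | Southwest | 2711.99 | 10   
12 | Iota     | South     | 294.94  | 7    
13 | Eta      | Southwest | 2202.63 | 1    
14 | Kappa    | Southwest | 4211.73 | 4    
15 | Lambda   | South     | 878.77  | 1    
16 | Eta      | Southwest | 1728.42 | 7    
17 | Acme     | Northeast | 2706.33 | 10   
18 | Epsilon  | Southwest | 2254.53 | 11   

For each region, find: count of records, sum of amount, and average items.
SELECT region,
       COUNT(*) as cnt,
       SUM(amount) as total_amount,
       AVG(items) as avg_items
FROM orders
GROUP BY region

Result:
  Northeast: 2 records, 6712.85 total amount, 9.50 avg items
  South: 9 records, 22307.49 total amount, 6.56 avg items
  Southwest: 7 records, 17472.37 total amount, 7.43 avg items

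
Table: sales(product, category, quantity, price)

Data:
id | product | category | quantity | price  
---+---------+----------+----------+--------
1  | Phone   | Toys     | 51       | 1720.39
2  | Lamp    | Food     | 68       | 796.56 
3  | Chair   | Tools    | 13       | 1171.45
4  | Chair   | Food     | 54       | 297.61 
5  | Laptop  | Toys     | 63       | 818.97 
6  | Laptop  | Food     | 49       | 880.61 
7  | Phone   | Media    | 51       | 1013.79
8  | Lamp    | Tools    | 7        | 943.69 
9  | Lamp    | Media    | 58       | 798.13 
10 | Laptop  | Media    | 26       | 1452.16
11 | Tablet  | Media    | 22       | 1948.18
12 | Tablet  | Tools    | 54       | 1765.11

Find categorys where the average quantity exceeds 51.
SELECT category, AVG(quantity)
FROM sales
GROUP BY category
HAVING AVG(quantity) > 51

Result:
  Food: avg=57.00
  Toys: avg=57.00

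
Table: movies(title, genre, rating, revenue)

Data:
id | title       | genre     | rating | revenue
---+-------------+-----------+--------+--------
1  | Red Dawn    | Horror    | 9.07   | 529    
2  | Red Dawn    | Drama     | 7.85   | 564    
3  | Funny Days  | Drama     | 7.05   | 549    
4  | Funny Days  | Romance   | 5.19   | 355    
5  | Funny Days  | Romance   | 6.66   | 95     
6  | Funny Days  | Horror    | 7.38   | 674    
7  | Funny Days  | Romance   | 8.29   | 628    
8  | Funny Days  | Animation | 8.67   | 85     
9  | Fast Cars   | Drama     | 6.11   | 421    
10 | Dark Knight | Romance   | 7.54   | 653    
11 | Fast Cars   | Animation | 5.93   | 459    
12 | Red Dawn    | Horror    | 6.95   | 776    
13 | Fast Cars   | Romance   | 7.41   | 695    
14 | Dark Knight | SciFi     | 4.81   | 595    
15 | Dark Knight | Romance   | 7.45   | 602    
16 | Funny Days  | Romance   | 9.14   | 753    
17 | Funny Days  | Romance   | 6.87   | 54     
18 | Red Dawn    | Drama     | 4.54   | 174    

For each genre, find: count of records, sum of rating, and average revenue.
SELECT genre,
       COUNT(*) as cnt,
       SUM(rating) as total_rating,
       AVG(revenue) as avg_revenue
FROM movies
GROUP BY genre

Result:
  Animation: 2 records, 14.60 total rating, 272.00 avg revenue
  Drama: 4 records, 25.55 total rating, 427.00 avg revenue
  Horror: 3 records, 23.40 total rating, 659.67 avg revenue
  Romance: 8 records, 58.55 total rating, 479.38 avg revenue
  SciFi: 1 records, 4.81 total rating, 595.00 avg revenue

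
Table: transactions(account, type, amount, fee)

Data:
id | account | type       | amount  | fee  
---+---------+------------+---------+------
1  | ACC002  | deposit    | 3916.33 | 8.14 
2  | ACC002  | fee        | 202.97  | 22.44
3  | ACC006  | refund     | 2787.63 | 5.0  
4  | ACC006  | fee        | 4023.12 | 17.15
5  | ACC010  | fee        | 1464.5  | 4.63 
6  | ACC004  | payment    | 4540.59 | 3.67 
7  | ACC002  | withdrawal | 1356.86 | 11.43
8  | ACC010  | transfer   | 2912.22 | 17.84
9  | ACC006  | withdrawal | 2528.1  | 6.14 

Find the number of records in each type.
SELECT type, COUNT(*) as count
FROM transactions
GROUP BY type

Result:
  deposit: 1
  fee: 3
  payment: 1
  refund: 1
  transfer: 1
  withdrawal: 2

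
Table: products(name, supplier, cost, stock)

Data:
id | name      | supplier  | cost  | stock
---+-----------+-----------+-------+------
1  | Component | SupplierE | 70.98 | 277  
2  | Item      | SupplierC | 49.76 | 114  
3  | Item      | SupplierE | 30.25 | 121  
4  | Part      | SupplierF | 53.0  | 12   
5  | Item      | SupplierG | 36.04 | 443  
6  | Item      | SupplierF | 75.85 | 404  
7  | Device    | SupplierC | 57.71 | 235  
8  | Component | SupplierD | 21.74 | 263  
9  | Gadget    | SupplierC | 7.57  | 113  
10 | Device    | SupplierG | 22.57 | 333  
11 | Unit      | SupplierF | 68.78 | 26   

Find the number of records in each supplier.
SELECT supplier, COUNT(*) as count
FROM products
GROUP BY supplier

Result:
  SupplierC: 3
  SupplierD: 1
  SupplierE: 2
  SupplierF: 3
  SupplierG: 2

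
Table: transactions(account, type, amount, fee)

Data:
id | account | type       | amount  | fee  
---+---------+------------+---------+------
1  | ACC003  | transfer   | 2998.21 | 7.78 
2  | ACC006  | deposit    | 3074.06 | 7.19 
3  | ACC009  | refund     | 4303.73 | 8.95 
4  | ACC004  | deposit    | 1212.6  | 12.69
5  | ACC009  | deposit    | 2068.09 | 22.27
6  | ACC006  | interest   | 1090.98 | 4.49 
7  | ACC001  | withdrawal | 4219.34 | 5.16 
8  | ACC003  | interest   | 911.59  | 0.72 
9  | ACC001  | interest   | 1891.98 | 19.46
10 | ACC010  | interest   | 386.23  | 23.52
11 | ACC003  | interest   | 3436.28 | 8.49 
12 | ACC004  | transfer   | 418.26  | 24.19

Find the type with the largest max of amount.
SELECT type, MAX(amount) as val
FROM transactions
GROUP BY type
ORDER BY val DESC
LIMIT 1

Result: refund with max(amount) = 4303.73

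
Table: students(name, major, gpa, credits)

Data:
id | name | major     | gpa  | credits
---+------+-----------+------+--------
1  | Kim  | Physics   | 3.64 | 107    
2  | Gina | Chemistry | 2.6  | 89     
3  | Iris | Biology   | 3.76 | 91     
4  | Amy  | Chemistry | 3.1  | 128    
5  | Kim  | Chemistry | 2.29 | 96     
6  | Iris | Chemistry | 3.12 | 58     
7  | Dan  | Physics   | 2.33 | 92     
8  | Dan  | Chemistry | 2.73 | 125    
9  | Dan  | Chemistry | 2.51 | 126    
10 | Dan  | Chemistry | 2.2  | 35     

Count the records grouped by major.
SELECT major, COUNT(*) as count
FROM students
GROUP BY major

Result:
  Biology: 1
  Chemistry: 7
  Physics: 2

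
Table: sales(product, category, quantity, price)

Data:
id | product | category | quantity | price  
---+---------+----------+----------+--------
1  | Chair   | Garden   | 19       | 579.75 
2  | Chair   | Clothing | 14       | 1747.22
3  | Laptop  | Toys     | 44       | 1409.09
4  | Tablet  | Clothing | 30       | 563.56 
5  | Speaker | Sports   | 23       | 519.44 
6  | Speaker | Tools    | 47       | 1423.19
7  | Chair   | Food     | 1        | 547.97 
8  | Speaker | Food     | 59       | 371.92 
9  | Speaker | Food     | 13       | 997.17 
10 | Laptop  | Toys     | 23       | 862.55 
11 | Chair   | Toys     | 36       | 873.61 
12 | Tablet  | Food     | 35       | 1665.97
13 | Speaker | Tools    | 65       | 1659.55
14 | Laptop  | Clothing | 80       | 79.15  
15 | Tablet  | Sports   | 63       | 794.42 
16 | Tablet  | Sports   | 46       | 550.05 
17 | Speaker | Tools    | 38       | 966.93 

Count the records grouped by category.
SELECT category, COUNT(*) as count
FROM sales
GROUP BY category

Result:
  Clothing: 3
  Food: 4
  Garden: 1
  Sports: 3
  Tools: 3
  Toys: 3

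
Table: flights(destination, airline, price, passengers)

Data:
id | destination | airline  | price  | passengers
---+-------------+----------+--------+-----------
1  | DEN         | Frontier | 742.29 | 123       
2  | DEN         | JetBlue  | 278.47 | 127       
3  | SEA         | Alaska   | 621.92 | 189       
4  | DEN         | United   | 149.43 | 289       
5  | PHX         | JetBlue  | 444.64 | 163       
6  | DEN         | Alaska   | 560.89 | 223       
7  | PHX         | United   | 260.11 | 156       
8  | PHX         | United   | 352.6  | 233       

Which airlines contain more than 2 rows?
SELECT airline, COUNT(*) as cnt
FROM flights
GROUP BY airline
HAVING COUNT(*) > 2

Result:
  United: 3

Note: HAVING filters groups after aggregation, WHERE filters rows before.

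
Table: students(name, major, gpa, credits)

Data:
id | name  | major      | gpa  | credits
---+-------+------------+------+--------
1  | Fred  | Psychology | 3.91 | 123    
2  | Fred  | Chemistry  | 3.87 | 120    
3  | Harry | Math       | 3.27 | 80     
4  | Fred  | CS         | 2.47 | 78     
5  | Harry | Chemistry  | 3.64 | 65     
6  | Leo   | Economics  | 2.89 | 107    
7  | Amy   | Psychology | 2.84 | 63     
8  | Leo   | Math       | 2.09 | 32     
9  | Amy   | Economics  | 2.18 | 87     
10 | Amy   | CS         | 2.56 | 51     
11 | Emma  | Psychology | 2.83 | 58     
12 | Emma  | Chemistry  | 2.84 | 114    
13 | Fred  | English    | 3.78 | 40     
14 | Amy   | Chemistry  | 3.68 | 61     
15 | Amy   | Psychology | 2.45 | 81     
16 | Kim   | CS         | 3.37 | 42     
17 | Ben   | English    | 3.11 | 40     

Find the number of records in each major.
SELECT major, COUNT(*) as count
FROM students
GROUP BY major

Result:
  CS: 3
  Chemistry: 4
  Economics: 2
  English: 2
  Math: 2
  Psychology: 4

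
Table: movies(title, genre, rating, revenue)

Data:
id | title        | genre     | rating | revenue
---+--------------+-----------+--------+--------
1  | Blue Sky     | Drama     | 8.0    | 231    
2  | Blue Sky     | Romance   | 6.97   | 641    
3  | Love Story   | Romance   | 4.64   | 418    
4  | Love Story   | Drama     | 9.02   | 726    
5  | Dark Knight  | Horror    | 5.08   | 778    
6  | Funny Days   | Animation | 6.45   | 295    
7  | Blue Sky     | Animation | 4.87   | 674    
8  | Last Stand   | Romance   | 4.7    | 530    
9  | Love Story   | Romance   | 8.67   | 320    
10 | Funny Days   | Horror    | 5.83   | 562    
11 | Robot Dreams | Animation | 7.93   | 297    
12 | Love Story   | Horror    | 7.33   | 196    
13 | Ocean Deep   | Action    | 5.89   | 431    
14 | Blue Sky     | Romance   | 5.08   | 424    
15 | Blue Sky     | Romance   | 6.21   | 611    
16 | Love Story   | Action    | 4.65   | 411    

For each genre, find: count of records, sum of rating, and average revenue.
SELECT genre,
       COUNT(*) as cnt,
       SUM(rating) as total_rating,
       AVG(revenue) as avg_revenue
FROM movies
GROUP BY genre

Result:
  Action: 2 records, 10.54 total rating, 421.00 avg revenue
  Animation: 3 records, 19.25 total rating, 422.00 avg revenue
  Drama: 2 records, 17.02 total rating, 478.50 avg revenue
  Horror: 3 records, 18.24 total rating, 512.00 avg revenue
  Romance: 6 records, 36.27 total rating, 490.67 avg revenue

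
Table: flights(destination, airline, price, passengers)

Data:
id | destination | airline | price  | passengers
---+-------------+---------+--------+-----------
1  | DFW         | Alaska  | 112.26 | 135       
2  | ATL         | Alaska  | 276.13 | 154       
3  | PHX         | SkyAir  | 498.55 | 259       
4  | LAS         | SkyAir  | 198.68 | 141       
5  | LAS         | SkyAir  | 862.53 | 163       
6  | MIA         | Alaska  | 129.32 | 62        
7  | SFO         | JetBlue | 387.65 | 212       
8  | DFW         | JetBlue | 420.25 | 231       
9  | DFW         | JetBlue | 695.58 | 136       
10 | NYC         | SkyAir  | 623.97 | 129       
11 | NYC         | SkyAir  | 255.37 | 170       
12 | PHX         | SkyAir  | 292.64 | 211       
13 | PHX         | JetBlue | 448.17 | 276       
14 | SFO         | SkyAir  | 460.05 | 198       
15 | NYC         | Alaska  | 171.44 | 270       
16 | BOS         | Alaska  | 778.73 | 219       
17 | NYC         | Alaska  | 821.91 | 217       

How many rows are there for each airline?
SELECT airline, COUNT(*) as count
FROM flights
GROUP BY airline

Result:
  Alaska: 6
  JetBlue: 4
  SkyAir: 7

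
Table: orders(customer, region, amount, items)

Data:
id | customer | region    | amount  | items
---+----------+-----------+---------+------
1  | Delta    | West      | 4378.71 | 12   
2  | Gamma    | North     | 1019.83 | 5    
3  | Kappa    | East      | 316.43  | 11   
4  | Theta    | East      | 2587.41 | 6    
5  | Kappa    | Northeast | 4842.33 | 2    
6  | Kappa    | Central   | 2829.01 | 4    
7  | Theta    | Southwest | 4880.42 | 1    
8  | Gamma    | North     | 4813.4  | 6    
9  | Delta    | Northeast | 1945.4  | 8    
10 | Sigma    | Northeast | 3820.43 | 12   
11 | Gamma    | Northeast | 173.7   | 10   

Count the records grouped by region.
SELECT region, COUNT(*) as count
FROM orders
GROUP BY region

Result:
  Central: 1
  East: 2
  North: 2
  Northeast: 4
  Southwest: 1
  West: 1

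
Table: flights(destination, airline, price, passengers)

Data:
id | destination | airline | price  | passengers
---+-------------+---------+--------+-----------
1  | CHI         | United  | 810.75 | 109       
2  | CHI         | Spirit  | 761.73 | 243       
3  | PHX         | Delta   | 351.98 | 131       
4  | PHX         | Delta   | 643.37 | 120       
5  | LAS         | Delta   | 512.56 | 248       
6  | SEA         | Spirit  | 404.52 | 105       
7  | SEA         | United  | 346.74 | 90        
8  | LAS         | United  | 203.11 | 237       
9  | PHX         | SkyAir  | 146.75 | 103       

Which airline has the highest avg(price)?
SELECT airline, AVG(price) as val
FROM flights
GROUP BY airline
ORDER BY val DESC
LIMIT 1

Result: Spirit with avg(price) = 583.13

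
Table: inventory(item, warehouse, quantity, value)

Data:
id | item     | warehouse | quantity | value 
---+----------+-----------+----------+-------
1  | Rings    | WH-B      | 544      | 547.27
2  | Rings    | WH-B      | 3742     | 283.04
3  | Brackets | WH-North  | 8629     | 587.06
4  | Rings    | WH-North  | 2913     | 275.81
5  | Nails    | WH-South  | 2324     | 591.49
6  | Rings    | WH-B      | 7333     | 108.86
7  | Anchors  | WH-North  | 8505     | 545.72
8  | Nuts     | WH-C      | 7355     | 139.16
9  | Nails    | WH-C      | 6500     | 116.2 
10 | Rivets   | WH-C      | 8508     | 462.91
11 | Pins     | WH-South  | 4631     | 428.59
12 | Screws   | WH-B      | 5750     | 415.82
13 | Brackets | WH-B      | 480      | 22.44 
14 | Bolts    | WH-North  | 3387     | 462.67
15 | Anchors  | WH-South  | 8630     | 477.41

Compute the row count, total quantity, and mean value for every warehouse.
SELECT warehouse,
       COUNT(*) as cnt,
       SUM(quantity) as total_quantity,
       AVG(value) as avg_value
FROM inventory
GROUP BY warehouse

Result:
  WH-B: 5 records, 17849 total quantity, 275.49 avg value
  WH-C: 3 records, 22363 total quantity, 239.42 avg value
  WH-North: 4 records, 23434 total quantity, 467.82 avg value
  WH-South: 3 records, 15585 total quantity, 499.16 avg value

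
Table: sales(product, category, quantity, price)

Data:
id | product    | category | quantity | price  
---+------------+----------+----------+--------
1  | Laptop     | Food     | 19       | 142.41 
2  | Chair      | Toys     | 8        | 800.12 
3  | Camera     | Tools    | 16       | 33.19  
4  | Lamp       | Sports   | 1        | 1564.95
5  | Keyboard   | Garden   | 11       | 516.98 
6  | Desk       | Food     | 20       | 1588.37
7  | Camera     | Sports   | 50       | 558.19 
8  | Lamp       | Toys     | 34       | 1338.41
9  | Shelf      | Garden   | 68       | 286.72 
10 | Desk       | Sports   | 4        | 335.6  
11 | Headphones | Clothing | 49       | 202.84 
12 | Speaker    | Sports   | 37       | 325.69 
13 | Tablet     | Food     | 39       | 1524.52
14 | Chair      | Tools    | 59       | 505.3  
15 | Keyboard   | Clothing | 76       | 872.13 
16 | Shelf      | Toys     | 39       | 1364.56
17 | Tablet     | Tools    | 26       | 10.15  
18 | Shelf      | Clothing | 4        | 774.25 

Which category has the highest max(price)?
SELECT category, MAX(price) as val
FROM sales
GROUP BY category
ORDER BY val DESC
LIMIT 1

Result: Food with max(price) = 1588.37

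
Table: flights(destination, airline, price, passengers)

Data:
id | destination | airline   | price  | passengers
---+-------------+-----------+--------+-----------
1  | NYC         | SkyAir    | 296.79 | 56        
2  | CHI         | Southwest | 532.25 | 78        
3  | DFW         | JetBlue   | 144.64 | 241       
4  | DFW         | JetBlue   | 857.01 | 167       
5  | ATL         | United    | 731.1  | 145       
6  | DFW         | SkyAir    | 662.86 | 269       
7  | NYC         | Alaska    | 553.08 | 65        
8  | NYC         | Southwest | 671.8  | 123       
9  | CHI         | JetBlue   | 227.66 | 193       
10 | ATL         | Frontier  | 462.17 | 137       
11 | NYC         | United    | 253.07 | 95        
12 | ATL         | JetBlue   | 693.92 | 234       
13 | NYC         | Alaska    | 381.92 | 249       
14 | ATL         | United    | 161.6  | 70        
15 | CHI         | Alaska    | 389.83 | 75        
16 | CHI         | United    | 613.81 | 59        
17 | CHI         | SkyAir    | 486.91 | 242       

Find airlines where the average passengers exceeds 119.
SELECT airline, AVG(passengers)
FROM flights
GROUP BY airline
HAVING AVG(passengers) > 119

Result:
  Alaska: avg=129.67
  Frontier: avg=137.00
  JetBlue: avg=208.75
  SkyAir: avg=189.00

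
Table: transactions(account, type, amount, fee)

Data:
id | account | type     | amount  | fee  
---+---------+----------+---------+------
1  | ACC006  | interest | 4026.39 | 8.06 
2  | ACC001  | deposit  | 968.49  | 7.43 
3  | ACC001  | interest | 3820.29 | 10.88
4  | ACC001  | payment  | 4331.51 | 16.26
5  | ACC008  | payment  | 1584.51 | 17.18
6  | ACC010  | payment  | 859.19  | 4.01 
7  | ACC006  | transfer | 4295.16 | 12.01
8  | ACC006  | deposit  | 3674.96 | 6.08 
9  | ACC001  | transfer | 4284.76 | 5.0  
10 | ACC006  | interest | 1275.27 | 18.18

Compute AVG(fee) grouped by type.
SELECT type, AVG(fee) as result
FROM transactions
GROUP BY type

Result:
  deposit: 6.76
  interest: 12.37
  payment: 12.48
  transfer: 8.51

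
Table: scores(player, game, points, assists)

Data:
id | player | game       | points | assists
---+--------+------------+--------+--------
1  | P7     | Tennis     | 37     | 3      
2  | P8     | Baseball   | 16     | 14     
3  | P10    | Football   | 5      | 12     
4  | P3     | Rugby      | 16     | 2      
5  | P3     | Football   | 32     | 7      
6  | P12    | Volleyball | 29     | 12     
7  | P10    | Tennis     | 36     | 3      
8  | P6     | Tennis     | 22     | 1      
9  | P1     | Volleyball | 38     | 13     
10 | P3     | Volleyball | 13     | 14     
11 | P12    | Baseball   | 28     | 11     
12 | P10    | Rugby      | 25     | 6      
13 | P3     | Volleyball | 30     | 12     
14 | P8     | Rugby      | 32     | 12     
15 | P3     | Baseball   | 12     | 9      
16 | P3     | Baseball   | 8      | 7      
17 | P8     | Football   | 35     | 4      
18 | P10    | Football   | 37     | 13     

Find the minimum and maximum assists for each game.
SELECT game, MIN(assists), MAX(assists)
FROM scores
GROUP BY game

Result:
  Baseball: min=7, max=14
  Football: min=4, max=13
  Rugby: min=2, max=12
  Tennis: min=1, max=3
  Volleyball: min=12, max=14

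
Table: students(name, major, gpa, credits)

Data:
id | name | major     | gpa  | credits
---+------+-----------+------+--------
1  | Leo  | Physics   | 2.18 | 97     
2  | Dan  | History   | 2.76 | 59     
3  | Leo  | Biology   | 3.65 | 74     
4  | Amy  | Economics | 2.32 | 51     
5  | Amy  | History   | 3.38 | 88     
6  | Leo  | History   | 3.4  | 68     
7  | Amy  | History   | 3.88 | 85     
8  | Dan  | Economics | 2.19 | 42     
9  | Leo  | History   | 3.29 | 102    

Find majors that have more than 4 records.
SELECT major, COUNT(*) as cnt
FROM students
GROUP BY major
HAVING COUNT(*) > 4

Result:
  History: 5

Note: HAVING filters groups after aggregation, WHERE filters rows before.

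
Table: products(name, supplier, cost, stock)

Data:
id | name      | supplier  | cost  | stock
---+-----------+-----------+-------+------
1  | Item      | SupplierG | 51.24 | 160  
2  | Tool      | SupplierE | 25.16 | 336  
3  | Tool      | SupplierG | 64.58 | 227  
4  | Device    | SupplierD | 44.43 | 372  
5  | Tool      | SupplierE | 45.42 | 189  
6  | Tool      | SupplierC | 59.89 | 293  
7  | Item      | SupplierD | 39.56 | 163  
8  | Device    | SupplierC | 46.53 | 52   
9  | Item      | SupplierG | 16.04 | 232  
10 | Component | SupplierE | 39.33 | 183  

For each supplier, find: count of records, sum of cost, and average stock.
SELECT supplier,
       COUNT(*) as cnt,
       SUM(cost) as total_cost,
       AVG(stock) as avg_stock
FROM products
GROUP BY supplier

Result:
  SupplierC: 2 records, 106.42 total cost, 172.50 avg stock
  SupplierD: 2 records, 83.99 total cost, 267.50 avg stock
  SupplierE: 3 records, 109.91 total cost, 236.00 avg stock
  SupplierG: 3 records, 131.86 total cost, 206.33 avg stock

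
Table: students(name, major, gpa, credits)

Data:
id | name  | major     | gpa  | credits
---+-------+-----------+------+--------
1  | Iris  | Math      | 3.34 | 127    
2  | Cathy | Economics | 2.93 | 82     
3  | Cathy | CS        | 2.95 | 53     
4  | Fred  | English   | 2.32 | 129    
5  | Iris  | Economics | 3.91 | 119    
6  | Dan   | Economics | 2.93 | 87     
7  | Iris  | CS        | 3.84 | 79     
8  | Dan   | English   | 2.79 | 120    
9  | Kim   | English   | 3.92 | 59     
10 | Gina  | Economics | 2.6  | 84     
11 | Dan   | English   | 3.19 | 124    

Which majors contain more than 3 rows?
SELECT major, COUNT(*) as cnt
FROM students
GROUP BY major
HAVING COUNT(*) > 3

Result:
  Economics: 4
  English: 4

Note: HAVING filters groups after aggregation, WHERE filters rows before.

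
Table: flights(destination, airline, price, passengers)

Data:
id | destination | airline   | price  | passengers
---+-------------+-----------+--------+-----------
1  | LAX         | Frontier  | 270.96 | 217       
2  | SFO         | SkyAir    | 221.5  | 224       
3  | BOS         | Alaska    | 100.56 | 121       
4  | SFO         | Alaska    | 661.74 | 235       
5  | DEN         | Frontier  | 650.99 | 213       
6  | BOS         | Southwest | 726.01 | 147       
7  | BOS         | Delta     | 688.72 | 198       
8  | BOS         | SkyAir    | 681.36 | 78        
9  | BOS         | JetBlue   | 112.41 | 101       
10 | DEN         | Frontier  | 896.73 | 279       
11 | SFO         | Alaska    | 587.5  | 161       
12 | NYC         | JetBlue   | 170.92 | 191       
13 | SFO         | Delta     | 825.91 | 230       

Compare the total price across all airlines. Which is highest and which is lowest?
SELECT airline, SUM(price)
FROM flights
GROUP BY airline
ORDER BY SUM(price)

All groups:
  JetBlue: 283.33
  Southwest: 726.01
  SkyAir: 902.86
  Alaska: 1349.80
  Delta: 1514.63
  Frontier: 1818.68

Highest: Frontier (1818.68)
Lowest: JetBlue (283.33)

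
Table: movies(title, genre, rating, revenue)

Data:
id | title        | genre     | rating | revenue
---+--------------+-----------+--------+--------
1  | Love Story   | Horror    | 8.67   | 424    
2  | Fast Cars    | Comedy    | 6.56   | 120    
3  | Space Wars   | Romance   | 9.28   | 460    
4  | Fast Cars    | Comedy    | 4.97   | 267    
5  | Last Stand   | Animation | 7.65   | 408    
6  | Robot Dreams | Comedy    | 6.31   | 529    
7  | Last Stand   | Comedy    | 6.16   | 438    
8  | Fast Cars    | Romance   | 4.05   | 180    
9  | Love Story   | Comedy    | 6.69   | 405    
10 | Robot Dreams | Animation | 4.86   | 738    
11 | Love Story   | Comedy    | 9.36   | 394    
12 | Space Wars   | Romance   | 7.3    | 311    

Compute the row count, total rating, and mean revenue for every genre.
SELECT genre,
       COUNT(*) as cnt,
       SUM(rating) as total_rating,
       AVG(revenue) as avg_revenue
FROM movies
GROUP BY genre

Result:
  Animation: 2 records, 12.51 total rating, 573.00 avg revenue
  Comedy: 6 records, 40.05 total rating, 358.83 avg revenue
  Horror: 1 records, 8.67 total rating, 424.00 avg revenue
  Romance: 3 records, 20.63 total rating, 317.00 avg revenue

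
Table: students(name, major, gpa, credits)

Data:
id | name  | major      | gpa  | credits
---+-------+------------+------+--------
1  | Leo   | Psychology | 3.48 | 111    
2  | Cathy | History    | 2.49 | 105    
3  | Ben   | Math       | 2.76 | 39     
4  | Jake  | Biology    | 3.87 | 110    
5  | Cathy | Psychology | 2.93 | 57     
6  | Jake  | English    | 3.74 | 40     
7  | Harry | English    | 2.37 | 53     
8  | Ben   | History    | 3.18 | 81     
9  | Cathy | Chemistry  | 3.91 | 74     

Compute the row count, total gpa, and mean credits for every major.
SELECT major,
       COUNT(*) as cnt,
       SUM(gpa) as total_gpa,
       AVG(credits) as avg_credits
FROM students
GROUP BY major

Result:
  Biology: 1 records, 3.87 total gpa, 110.00 avg credits
  Chemistry: 1 records, 3.91 total gpa, 74.00 avg credits
  English: 2 records, 6.11 total gpa, 46.50 avg credits
  History: 2 records, 5.67 total gpa, 93.00 avg credits
  Math: 1 records, 2.76 total gpa, 39.00 avg credits
  Psychology: 2 records, 6.41 total gpa, 84.00 avg credits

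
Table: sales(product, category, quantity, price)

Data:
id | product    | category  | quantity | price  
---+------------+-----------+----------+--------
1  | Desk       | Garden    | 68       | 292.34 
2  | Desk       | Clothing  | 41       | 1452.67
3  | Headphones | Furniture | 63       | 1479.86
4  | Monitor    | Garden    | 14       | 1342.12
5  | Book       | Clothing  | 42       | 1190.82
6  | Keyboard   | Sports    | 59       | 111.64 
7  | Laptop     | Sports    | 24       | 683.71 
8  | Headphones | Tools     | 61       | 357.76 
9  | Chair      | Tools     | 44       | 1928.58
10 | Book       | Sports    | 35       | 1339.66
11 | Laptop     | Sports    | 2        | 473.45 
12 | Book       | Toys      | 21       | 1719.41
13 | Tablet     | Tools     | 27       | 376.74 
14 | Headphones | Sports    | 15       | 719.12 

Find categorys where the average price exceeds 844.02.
SELECT category, AVG(price)
FROM sales
GROUP BY category
HAVING AVG(price) > 844.02

Result:
  Clothing: avg=1321.75
  Furniture: avg=1479.86
  Tools: avg=887.69
  Toys: avg=1719.41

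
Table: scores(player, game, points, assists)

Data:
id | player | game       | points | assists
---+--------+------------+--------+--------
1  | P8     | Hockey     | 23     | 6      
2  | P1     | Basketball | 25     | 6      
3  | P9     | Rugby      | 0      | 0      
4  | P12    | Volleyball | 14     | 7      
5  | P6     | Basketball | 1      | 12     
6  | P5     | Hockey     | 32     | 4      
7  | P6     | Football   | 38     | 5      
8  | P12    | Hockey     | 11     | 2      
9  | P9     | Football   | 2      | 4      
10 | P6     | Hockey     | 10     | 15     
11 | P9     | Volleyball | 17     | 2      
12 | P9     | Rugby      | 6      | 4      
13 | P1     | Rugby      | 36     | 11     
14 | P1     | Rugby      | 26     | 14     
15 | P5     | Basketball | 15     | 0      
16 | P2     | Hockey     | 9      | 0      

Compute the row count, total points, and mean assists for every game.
SELECT game,
       COUNT(*) as cnt,
       SUM(points) as total_points,
       AVG(assists) as avg_assists
FROM scores
GROUP BY game

Result:
  Basketball: 3 records, 41 total points, 6.00 avg assists
  Football: 2 records, 40 total points, 4.50 avg assists
  Hockey: 5 records, 85 total points, 5.40 avg assists
  Rugby: 4 records, 68 total points, 7.25 avg assists
  Volleyball: 2 records, 31 total points, 4.50 avg assists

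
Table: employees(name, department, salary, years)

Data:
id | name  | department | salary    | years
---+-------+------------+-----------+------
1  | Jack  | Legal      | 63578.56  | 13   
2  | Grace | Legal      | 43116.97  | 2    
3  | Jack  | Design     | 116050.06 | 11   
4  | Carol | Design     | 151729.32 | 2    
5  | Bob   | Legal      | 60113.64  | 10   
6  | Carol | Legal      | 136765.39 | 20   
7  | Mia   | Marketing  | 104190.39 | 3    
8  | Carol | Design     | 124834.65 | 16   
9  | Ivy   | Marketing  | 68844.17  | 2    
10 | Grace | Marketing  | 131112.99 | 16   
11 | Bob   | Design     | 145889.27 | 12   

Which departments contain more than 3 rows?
SELECT department, COUNT(*) as cnt
FROM employees
GROUP BY department
HAVING COUNT(*) > 3

Result:
  Design: 4
  Legal: 4

Note: HAVING filters groups after aggregation, WHERE filters rows before.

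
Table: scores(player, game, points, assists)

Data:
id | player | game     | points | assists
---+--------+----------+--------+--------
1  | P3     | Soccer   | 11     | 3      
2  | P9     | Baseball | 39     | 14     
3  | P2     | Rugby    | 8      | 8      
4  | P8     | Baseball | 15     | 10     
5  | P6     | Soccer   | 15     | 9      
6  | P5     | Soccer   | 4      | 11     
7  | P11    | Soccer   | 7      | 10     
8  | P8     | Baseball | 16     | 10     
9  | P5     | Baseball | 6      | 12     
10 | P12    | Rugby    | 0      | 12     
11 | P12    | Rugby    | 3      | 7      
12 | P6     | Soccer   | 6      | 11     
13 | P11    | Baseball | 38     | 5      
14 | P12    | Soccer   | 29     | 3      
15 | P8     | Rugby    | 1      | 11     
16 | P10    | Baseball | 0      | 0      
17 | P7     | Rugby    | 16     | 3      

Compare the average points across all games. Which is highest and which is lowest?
SELECT game, AVG(points)
FROM scores
GROUP BY game
ORDER BY AVG(points)

All groups:
  Rugby: 5.60
  Soccer: 12.00
  Baseball: 19.00

Highest: Baseball (19.00)
Lowest: Rugby (5.60)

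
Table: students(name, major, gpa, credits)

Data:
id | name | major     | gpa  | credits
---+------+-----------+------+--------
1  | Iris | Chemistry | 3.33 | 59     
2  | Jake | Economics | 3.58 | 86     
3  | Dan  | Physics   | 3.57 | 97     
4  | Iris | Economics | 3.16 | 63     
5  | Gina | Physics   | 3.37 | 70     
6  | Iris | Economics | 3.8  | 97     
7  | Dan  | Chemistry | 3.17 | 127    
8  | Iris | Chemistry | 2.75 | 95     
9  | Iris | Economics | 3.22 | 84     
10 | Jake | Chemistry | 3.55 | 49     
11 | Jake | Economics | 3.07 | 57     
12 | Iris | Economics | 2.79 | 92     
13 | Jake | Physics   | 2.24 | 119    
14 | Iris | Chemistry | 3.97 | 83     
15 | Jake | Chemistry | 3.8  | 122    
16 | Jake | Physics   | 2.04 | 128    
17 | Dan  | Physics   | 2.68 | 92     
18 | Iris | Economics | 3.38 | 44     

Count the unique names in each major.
SELECT major, COUNT(DISTINCT name)
FROM students
GROUP BY major

Result:
  Chemistry: 3 distinct
  Economics: 2 distinct
  Physics: 3 distinct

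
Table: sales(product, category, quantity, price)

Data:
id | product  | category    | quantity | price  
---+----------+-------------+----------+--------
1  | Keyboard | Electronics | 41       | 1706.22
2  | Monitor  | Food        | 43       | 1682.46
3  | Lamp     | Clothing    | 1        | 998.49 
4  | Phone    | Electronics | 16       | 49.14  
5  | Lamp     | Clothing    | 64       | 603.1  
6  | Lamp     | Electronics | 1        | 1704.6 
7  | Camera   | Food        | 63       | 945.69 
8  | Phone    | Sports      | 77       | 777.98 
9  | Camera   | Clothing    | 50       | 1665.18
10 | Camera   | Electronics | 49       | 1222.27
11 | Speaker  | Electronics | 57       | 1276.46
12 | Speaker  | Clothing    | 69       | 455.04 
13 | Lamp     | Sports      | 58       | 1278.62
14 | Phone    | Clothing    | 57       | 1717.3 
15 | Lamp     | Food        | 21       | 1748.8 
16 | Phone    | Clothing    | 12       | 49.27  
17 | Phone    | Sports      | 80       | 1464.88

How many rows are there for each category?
SELECT category, COUNT(*) as count
FROM sales
GROUP BY category

Result:
  Clothing: 6
  Electronics: 5
  Food: 3
  Sports: 3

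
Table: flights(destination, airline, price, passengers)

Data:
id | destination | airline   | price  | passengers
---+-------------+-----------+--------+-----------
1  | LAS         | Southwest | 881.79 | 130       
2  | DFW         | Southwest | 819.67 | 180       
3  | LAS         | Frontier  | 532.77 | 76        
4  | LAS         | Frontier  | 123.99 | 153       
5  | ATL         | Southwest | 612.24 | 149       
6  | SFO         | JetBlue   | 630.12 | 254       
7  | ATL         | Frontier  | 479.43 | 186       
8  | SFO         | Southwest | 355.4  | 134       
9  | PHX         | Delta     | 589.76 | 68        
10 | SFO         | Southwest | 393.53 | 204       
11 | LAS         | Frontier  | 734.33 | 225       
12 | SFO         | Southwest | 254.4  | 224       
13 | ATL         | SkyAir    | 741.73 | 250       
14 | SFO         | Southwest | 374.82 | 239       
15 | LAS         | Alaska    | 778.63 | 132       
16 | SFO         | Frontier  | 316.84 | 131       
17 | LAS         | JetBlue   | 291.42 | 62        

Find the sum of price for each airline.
SELECT airline, SUM(price) as result
FROM flights
GROUP BY airline

Result:
  Alaska: 778.63
  Delta: 589.76
  Frontier: 2187.36
  JetBlue: 921.54
  SkyAir: 741.73
  Southwest: 3691.85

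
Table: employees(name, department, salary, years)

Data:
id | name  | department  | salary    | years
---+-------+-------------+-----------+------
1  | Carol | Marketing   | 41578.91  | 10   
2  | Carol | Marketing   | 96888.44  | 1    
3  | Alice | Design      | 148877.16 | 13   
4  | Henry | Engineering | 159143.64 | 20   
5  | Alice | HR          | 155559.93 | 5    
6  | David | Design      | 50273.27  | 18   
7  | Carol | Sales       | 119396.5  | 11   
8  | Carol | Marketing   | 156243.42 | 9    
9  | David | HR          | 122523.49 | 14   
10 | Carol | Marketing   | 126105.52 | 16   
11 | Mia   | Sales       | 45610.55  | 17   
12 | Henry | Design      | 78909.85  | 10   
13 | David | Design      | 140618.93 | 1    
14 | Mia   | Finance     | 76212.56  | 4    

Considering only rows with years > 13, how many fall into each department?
SELECT department, COUNT(*)
FROM employees
WHERE years > 13
GROUP BY department

Note: WHERE filters rows before grouping.

Result:
  Design: 1
  Engineering: 1
  HR: 1
  Marketing: 1
  Sales: 1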